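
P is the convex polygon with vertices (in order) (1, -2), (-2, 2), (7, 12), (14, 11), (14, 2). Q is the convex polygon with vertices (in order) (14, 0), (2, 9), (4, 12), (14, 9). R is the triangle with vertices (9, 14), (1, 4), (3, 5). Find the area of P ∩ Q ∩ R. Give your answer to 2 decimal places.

2.37

The intersection is the polygon with vertices (7.056,11.083), (4.444,7.167), (3.875,7.594), (6.742,11.177).
By the shoelace formula its area is 2.37.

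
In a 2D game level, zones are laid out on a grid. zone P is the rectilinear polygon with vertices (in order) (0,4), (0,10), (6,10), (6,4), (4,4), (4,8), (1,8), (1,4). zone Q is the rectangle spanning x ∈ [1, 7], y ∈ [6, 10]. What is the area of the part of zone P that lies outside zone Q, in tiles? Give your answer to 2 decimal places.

10.00

|zone P| = 24, |zone P∩zone Q| = 14.
|zone P ∖ zone Q| = |zone P| − |zone P∩zone Q| = 24 − 14 = 10.00.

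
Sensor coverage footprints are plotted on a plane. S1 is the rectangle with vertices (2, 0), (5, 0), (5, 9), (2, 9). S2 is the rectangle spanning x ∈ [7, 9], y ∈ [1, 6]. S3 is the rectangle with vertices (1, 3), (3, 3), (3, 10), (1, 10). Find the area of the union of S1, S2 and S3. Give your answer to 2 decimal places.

By inclusion–exclusion:
Individual areas: |S1| = 27, |S2| = 10, |S3| = 14.
|S1∩S2| = 0 (no overlap).
|S1∩S3|: x∈[2,3], y∈[3,9] → 1·6 = 6.
|S2∩S3| = 0 (no overlap).
|S1∩S2∩S3| = 0.
|S1 ∪ S2 ∪ S3| = 51 − 6 + 0 = 45.00.

45.00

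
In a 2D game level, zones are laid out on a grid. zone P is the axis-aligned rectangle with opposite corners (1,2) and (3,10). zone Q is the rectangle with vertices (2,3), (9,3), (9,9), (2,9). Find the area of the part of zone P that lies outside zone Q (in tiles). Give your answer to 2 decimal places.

10.00

|zone P∩zone Q|: x∈[2,3], y∈[3,9] → 1·6 = 6.
|zone P| = 16.
|zone P ∖ zone Q| = |zone P| − |zone P∩zone Q| = 16 − 6 = 10.00.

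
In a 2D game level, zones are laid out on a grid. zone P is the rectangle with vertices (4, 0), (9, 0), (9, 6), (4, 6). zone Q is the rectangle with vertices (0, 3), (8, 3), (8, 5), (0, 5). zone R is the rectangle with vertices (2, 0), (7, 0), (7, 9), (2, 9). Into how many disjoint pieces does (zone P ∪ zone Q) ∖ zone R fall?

(zone P ∪ zone Q) ∖ zone R splits into 2 disjoint pieces (area 12, area 4).

2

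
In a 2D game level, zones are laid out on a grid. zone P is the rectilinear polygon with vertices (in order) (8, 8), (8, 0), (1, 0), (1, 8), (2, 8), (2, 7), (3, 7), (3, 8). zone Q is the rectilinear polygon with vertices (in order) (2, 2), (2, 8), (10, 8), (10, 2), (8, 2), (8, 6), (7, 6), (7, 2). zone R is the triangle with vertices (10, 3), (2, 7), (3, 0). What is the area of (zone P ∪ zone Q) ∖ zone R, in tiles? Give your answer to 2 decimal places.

42.00

|zone P ∪ zone Q| = 68.
|(zone P ∪ zone Q) ∩ zone R| = 26.
|(zone P ∪ zone Q) ∖ zone R| = 68 − 26 = 42.00.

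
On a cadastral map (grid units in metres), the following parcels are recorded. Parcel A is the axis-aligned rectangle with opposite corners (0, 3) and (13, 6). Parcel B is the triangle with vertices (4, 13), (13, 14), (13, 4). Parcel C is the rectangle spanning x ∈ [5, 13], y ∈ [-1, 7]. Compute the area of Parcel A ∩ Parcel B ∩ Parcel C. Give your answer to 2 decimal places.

2.00

The intersection is the polygon with vertices (11,6), (13,6), (13,4).
By the shoelace formula its area is 2.00.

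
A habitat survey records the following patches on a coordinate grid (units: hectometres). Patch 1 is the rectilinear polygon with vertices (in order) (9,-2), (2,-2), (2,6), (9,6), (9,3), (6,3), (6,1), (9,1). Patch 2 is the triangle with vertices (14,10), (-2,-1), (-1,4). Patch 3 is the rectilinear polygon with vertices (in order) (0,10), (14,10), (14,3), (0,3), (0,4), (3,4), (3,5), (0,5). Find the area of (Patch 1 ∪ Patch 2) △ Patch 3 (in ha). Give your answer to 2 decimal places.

|Patch 1 ∪ Patch 2| = 72.1636.
|(Patch 1 ∪ Patch 2) ∩ Patch 3| = 30.4136.
|(Patch 1 ∪ Patch 2) △ Patch 3| = 72.1636 + 95 − 60.8273 = 106.34.

106.34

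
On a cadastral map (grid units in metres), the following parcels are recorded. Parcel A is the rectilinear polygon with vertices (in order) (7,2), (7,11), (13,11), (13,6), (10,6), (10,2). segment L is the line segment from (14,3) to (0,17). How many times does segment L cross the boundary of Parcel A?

2

The segment meets the boundary at (7,10), (11,6).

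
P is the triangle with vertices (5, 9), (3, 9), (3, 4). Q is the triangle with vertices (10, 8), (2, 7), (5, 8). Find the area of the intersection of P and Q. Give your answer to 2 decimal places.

0.51

The intersection is the polygon with vertices (3,7.333), (4.538,7.846), (4.316,7.29), (3,7.125).
By the shoelace formula its area is 0.51.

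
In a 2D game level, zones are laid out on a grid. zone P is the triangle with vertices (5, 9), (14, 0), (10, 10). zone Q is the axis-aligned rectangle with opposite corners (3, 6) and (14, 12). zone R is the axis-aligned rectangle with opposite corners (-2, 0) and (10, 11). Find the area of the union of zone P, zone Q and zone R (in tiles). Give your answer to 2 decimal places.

171.80

By inclusion–exclusion:
Individual areas: |zone P| = 27, |zone Q| = 66, |zone R| = 132.
|zone P∩zone Q| = 16.2.
|zone P∩zone R| = 15.
|zone Q∩zone R|: x∈[3,10], y∈[6,11] → 7·5 = 35.
|zone P∩zone Q∩zone R| = 13.
|zone P ∪ zone Q ∪ zone R| = 225 − 66.2 + 13 = 171.80.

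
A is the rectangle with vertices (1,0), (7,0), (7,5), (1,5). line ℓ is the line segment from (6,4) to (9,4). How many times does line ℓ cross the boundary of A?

1

The segment meets the boundary at (7,4).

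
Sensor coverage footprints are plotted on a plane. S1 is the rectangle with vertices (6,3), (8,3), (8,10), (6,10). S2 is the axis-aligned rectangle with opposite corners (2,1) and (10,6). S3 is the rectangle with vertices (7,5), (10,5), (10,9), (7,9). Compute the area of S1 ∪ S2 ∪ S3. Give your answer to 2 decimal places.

54.00

By inclusion–exclusion:
Individual areas: |S1| = 14, |S2| = 40, |S3| = 12.
|S1∩S2|: x∈[6,8], y∈[3,6] → 2·3 = 6.
|S1∩S3|: x∈[7,8], y∈[5,9] → 1·4 = 4.
|S2∩S3|: x∈[7,10], y∈[5,6] → 3·1 = 3.
|S1∩S2∩S3| = 1.
|S1 ∪ S2 ∪ S3| = 66 − 13 + 1 = 54.00.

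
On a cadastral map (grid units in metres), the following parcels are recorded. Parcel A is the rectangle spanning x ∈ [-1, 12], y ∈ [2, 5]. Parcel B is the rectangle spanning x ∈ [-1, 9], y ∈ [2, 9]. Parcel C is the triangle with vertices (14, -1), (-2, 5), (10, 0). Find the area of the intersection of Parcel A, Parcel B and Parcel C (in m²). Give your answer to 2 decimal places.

The intersection is the polygon with vertices (5.2,2), (-1,4.583), (-1,4.625), (6,2).
By the shoelace formula its area is 1.18.

1.18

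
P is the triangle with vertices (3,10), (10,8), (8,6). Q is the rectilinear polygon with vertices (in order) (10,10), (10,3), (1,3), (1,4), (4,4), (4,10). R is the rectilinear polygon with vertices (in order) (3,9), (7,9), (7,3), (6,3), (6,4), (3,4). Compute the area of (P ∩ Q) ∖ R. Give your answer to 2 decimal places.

5.75

|P ∩ Q| = 8.7429.
|(P ∩ Q) ∩ R| = 2.9893.
|(P ∩ Q) ∖ R| = 8.7429 − 2.9893 = 5.75.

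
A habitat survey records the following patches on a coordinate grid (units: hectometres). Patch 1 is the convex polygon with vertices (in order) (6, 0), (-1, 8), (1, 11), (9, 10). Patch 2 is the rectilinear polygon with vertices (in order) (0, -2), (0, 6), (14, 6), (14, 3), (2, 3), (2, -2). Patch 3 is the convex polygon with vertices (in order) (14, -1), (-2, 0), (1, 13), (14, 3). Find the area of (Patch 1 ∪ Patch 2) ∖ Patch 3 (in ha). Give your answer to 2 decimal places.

17.13

|Patch 1 ∪ Patch 2| = 96.1375.
|(Patch 1 ∪ Patch 2) ∩ Patch 3| = 79.0099.
|(Patch 1 ∪ Patch 2) ∖ Patch 3| = 96.1375 − 79.0099 = 17.13.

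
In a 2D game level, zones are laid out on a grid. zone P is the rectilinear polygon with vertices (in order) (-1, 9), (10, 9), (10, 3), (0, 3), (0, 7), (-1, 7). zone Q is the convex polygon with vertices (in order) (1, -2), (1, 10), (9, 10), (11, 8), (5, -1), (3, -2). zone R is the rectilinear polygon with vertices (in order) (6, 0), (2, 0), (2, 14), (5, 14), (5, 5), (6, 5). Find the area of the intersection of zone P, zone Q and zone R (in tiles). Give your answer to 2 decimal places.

20.00

The intersection is the polygon with vertices (2,3), (2,9), (5,9), (5,5), (6,5), (6,3).
By the shoelace formula its area is 20.00.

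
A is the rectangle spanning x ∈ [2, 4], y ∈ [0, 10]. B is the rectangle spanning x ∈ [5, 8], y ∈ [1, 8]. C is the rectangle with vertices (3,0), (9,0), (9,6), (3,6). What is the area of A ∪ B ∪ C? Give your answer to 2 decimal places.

By inclusion–exclusion:
Individual areas: |A| = 20, |B| = 21, |C| = 36.
|A∩B| = 0 (no overlap).
|A∩C|: x∈[3,4], y∈[0,6] → 1·6 = 6.
|B∩C|: x∈[5,8], y∈[1,6] → 3·5 = 15.
|A∩B∩C| = 0.
|A ∪ B ∪ C| = 77 − 21 + 0 = 56.00.

56.00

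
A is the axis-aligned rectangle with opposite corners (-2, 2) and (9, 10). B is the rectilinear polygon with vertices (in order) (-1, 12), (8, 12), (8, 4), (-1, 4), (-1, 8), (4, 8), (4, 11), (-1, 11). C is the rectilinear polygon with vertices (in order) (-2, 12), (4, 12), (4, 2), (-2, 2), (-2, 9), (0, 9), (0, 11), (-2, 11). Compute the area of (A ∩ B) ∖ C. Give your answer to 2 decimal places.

24.00

|A ∩ B| = 44.
|(A ∩ B) ∩ C| = 20.
|(A ∩ B) ∖ C| = 44 − 20 = 24.00.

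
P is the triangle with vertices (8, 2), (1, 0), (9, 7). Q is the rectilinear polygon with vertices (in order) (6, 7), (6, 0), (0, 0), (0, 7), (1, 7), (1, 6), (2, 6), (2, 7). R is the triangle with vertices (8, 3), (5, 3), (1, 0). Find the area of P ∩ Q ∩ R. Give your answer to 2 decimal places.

3.64

The intersection is the polygon with vertices (6,2.143), (1,0), (5,3), (6,3).
By the shoelace formula its area is 3.64.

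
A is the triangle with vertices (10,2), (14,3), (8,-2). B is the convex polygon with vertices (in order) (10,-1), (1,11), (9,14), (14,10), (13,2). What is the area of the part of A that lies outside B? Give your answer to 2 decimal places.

1.34

|A| = 7, |A∩B| = 5.6568.
|A ∖ B| = |A| − |A∩B| = 7 − 5.6568 = 1.34.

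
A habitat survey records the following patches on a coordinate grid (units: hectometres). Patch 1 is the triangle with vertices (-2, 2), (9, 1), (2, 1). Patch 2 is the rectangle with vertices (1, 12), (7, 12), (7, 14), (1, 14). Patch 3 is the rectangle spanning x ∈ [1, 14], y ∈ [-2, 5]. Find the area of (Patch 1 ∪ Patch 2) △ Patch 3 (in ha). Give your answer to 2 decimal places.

|Patch 1 ∪ Patch 2| = 15.5.
|(Patch 1 ∪ Patch 2) ∩ Patch 3| = 2.7841.
|(Patch 1 ∪ Patch 2) △ Patch 3| = 15.5 + 91 − 5.5682 = 100.93.

100.93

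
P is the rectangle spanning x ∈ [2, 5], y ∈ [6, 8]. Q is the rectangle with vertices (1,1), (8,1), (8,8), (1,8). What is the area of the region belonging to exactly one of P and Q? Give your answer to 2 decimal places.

|P∩Q|: x∈[2,5], y∈[6,8] → 3·2 = 6.
|P △ Q| = |P| + |Q| − 2·|P∩Q| = 6 + 49 − 12 = 43.00.

43.00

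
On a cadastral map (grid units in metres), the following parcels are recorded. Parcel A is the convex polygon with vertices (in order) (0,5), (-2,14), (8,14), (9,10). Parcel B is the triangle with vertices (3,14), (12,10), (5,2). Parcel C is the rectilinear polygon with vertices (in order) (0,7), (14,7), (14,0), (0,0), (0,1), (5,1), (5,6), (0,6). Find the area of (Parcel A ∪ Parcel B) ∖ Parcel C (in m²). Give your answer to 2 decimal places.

79.46

|Parcel A ∪ Parcel B| = 93.8517.
|(Parcel A ∪ Parcel B) ∩ Parcel C| = 14.3875.
|(Parcel A ∪ Parcel B) ∖ Parcel C| = 93.8517 − 14.3875 = 79.46.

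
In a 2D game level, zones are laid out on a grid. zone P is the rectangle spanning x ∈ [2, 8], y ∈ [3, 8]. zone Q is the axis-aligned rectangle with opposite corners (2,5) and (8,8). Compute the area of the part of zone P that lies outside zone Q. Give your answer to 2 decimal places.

|zone P∩zone Q|: x∈[2,8], y∈[5,8] → 6·3 = 18.
|zone P| = 30.
|zone P ∖ zone Q| = |zone P| − |zone P∩zone Q| = 30 − 18 = 12.00.

12.00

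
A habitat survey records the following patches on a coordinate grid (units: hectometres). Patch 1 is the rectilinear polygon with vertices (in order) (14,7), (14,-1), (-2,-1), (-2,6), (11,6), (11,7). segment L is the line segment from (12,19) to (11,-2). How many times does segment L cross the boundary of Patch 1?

The segment meets the boundary at (11.048,-1), (11.429,7).

2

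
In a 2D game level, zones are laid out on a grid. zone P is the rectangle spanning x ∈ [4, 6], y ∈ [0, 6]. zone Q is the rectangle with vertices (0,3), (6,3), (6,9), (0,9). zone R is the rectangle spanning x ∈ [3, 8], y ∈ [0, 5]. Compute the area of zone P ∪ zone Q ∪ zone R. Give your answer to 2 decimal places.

55.00

By inclusion–exclusion:
Individual areas: |zone P| = 12, |zone Q| = 36, |zone R| = 25.
|zone P∩zone Q|: x∈[4,6], y∈[3,6] → 2·3 = 6.
|zone P∩zone R|: x∈[4,6], y∈[0,5] → 2·5 = 10.
|zone Q∩zone R|: x∈[3,6], y∈[3,5] → 3·2 = 6.
|zone P∩zone Q∩zone R| = 4.
|zone P ∪ zone Q ∪ zone R| = 73 − 22 + 4 = 55.00.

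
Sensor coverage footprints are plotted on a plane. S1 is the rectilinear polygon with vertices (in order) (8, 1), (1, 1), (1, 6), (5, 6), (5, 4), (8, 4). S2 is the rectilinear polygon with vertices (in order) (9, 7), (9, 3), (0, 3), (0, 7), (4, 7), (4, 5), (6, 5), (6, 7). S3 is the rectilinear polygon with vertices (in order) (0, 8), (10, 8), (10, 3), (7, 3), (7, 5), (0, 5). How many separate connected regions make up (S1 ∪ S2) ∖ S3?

1

(S1 ∪ S2) ∖ S3 is a single connected region.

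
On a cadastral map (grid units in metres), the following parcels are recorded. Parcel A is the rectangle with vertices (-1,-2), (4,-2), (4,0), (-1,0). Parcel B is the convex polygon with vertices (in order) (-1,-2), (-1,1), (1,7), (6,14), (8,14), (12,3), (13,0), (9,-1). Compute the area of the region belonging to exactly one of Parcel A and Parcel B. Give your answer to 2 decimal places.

|Parcel A| = 10, |Parcel B| = 141, |Parcel A∩Parcel B| = 8.75.
|Parcel A △ Parcel B| = |Parcel A| + |Parcel B| − 2·|Parcel A∩Parcel B| = 10 + 141 − 17.5 = 133.50.

133.50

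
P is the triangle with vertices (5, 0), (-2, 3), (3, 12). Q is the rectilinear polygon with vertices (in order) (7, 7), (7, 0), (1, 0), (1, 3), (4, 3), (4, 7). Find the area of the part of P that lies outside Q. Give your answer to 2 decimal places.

30.43

|P| = 39, |P∩Q| = 8.5714.
|P ∖ Q| = |P| − |P∩Q| = 39 − 8.5714 = 30.43.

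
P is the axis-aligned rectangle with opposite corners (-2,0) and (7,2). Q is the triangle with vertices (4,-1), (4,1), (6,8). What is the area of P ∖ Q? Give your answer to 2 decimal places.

|P| = 18, |P∩Q| = 0.746.
|P ∖ Q| = |P| − |P∩Q| = 18 − 0.746 = 17.25.

17.25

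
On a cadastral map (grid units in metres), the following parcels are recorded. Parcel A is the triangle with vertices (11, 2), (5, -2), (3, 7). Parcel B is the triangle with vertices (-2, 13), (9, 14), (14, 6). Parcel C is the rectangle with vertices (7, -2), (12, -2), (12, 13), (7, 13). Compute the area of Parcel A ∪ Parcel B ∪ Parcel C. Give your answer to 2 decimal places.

121.52

By inclusion–exclusion:
Individual areas: |Parcel A| = 31, |Parcel B| = 46.5, |Parcel C| = 75.
|Parcel A∩Parcel B| = 0.
|Parcel A∩Parcel C| = 10.3333.
|Parcel B∩Parcel C| = 20.6437.
|Parcel A∩Parcel B∩Parcel C| = 0.
|Parcel A ∪ Parcel B ∪ Parcel C| = 152.5 − 30.9771 + 0 = 121.52.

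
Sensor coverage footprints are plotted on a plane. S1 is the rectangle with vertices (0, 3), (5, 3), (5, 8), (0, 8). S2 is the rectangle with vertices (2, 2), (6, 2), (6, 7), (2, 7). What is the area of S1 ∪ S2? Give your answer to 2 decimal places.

By inclusion–exclusion:
Individual areas: |S1| = 25, |S2| = 20.
|S1∩S2|: x∈[2,5], y∈[3,7] → 3·4 = 12.
|S1 ∪ S2| = 45 − 12 = 33.00.

33.00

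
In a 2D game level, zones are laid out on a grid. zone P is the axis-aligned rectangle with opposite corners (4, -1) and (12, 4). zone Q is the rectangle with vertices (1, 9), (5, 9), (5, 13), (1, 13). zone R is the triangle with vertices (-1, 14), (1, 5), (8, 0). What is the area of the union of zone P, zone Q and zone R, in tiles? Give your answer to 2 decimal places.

By inclusion–exclusion:
Individual areas: |zone P| = 40, |zone Q| = 16, |zone R| = 26.5.
|zone P∩zone Q| = 0 (no overlap).
|zone P∩zone R| = 5.1429.
|zone Q∩zone R| = 1.1468.
|zone P∩zone Q∩zone R| = 0.
|zone P ∪ zone Q ∪ zone R| = 82.5 − 6.2897 + 0 = 76.21.

76.21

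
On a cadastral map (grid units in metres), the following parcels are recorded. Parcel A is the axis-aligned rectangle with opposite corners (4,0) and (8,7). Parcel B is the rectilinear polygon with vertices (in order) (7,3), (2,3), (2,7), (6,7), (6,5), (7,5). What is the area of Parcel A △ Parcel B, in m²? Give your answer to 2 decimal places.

|Parcel A| = 28, |Parcel B| = 18, |Parcel A∩Parcel B| = 10.
|Parcel A △ Parcel B| = |Parcel A| + |Parcel B| − 2·|Parcel A∩Parcel B| = 28 + 18 − 20 = 26.00.

26.00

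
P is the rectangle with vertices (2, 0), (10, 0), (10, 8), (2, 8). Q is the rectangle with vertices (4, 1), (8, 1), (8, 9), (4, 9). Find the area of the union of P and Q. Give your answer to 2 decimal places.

By inclusion–exclusion:
Individual areas: |P| = 64, |Q| = 32.
|P∩Q|: x∈[4,8], y∈[1,8] → 4·7 = 28.
|P ∪ Q| = 96 − 28 = 68.00.

68.00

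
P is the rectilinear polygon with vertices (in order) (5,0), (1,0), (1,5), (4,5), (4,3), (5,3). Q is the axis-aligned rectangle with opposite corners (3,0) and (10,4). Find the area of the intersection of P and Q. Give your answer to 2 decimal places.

The intersection is the polygon with vertices (3,0), (3,4), (4,4), (4,3), (5,3), (5,0).
By the shoelace formula its area is 7.00.

7.00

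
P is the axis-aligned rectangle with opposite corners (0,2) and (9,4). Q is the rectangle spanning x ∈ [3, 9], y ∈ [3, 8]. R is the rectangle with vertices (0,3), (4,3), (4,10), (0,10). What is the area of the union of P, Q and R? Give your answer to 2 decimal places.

62.00

By inclusion–exclusion:
Individual areas: |P| = 18, |Q| = 30, |R| = 28.
|P∩Q|: x∈[3,9], y∈[3,4] → 6·1 = 6.
|P∩R|: x∈[0,4], y∈[3,4] → 4·1 = 4.
|Q∩R|: x∈[3,4], y∈[3,8] → 1·5 = 5.
|P∩Q∩R| = 1.
|P ∪ Q ∪ R| = 76 − 15 + 1 = 62.00.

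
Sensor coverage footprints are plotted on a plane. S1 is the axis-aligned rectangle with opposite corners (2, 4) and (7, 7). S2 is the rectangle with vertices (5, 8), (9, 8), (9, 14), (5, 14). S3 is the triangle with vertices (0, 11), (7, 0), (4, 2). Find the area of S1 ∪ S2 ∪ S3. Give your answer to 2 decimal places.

45.39

By inclusion–exclusion:
Individual areas: |S1| = 15, |S2| = 24, |S3| = 9.5.
|S1∩S2| = 0 (no overlap).
|S1∩S3| = 3.1111.
|S2∩S3| = 0.
|S1∩S2∩S3| = 0.
|S1 ∪ S2 ∪ S3| = 48.5 − 3.1111 + 0 = 45.39.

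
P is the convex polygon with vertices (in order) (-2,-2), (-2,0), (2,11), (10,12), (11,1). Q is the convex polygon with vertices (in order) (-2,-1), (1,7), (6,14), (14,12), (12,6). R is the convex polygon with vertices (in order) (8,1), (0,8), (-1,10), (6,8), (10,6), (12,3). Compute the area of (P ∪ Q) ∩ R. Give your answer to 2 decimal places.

42.53

The region (P ∪ Q) ∩ R is the polygon with vertices (1.388,9.318), (6,8), (10,6), (10.632,5.053), (10.87,2.435), (8,1), (0.69,7.397).
By the shoelace formula its area is 42.53.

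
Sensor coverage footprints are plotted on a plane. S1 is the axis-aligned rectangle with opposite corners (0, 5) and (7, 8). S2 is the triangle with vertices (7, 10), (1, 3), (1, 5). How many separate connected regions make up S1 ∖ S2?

S1 ∖ S2 splits into 2 disjoint pieces (area 9, area 8.4).

2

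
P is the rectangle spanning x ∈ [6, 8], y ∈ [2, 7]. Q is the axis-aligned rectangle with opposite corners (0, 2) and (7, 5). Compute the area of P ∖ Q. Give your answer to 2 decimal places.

7.00

|P∩Q|: x∈[6,7], y∈[2,5] → 1·3 = 3.
|P| = 10.
|P ∖ Q| = |P| − |P∩Q| = 10 − 3 = 7.00.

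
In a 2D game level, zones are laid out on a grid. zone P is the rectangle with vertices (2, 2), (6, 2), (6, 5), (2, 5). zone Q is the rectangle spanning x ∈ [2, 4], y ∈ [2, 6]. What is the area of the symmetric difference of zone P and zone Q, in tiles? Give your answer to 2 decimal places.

|zone P∩zone Q|: x∈[2,4], y∈[2,5] → 2·3 = 6.
|zone P △ zone Q| = |zone P| + |zone Q| − 2·|zone P∩zone Q| = 12 + 8 − 12 = 8.00.

8.00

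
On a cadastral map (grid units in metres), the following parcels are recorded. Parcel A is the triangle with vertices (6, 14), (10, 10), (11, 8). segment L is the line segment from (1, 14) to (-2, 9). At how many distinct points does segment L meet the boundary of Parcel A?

0

The segment lies entirely outside Parcel A and never meets its boundary.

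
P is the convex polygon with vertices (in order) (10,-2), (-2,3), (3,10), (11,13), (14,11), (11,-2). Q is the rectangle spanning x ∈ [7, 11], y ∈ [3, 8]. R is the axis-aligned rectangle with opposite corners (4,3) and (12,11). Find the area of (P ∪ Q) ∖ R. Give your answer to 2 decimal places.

|P ∪ Q| = 143.
|(P ∪ Q) ∩ R| = 63.4792.
|(P ∪ Q) ∖ R| = 143 − 63.4792 = 79.52.

79.52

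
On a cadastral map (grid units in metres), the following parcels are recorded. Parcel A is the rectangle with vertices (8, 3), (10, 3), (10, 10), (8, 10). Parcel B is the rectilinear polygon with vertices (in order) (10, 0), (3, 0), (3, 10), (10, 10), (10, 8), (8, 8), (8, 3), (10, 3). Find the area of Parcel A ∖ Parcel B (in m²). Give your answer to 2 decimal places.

10.00

|Parcel A| = 14, |Parcel A∩Parcel B| = 4.
|Parcel A ∖ Parcel B| = |Parcel A| − |Parcel A∩Parcel B| = 14 − 4 = 10.00.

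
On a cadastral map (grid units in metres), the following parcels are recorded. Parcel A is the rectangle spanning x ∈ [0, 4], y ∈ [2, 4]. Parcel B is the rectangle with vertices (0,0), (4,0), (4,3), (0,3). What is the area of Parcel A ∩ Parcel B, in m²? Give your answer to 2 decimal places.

|Parcel A∩Parcel B|: x∈[0,4], y∈[2,3] → 4·1 = 4.

4.00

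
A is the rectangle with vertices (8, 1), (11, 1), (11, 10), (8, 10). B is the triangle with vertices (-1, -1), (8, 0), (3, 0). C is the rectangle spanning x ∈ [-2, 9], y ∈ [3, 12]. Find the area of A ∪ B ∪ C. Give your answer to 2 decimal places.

121.50

By inclusion–exclusion:
Individual areas: |A| = 27, |B| = 2.5, |C| = 99.
|A∩B| = 0.
|A∩C|: x∈[8,9], y∈[3,10] → 1·7 = 7.
|B∩C| = 0.
|A∩B∩C| = 0.
|A ∪ B ∪ C| = 128.5 − 7 + 0 = 121.50.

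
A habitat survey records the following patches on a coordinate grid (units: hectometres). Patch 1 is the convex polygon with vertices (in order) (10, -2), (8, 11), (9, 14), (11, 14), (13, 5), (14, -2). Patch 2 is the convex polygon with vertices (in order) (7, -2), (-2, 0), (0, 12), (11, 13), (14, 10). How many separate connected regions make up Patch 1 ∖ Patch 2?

Patch 1 ∖ Patch 2 splits into 2 disjoint pieces (area 27.3842, area 2.5647).

2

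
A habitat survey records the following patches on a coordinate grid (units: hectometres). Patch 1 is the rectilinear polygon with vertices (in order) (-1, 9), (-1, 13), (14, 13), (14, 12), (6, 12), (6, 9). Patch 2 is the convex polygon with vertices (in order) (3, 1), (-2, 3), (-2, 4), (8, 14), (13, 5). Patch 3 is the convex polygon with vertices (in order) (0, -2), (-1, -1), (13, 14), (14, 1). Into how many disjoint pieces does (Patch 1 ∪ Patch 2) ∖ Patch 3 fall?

(Patch 1 ∪ Patch 2) ∖ Patch 3 splits into 2 disjoint pieces (area 80.1673, area 0.8846).

2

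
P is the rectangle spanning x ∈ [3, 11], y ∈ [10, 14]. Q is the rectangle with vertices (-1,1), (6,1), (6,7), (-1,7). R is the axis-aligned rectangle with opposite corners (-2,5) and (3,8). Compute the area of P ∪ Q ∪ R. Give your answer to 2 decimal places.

81.00

By inclusion–exclusion:
Individual areas: |P| = 32, |Q| = 42, |R| = 15.
|P∩Q| = 0 (no overlap).
|P∩R| = 0 (no overlap).
|Q∩R|: x∈[-1,3], y∈[5,7] → 4·2 = 8.
|P∩Q∩R| = 0.
|P ∪ Q ∪ R| = 89 − 8 + 0 = 81.00.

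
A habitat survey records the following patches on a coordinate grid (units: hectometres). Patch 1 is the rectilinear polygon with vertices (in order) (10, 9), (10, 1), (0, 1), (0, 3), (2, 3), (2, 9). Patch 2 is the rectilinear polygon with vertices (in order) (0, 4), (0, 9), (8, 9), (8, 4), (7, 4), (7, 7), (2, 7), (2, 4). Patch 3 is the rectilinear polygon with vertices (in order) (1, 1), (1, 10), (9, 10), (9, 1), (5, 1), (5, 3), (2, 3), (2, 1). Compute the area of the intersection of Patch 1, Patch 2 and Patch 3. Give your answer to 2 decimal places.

15.00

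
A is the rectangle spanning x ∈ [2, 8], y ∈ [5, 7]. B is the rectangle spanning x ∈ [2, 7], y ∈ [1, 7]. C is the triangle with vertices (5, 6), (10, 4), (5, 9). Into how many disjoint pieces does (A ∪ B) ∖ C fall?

2

(A ∪ B) ∖ C splits into 2 disjoint pieces (area 0.5, area 27.25).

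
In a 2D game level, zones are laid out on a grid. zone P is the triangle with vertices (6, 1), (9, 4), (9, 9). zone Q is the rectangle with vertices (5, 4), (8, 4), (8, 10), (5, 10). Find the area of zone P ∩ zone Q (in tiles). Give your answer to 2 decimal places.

1.02

The intersection is the polygon with vertices (8,6.333), (8,4), (7.125,4).
By the shoelace formula its area is 1.02.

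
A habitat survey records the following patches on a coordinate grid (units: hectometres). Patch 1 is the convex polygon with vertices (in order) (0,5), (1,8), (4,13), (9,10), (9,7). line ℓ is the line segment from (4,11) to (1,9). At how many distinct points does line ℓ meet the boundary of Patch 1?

The segment meets the boundary at (2,9.667).

1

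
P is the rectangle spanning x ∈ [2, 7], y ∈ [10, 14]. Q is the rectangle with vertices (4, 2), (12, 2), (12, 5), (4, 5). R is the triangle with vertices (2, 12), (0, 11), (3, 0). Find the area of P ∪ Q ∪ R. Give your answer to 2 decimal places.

56.33

By inclusion–exclusion:
Individual areas: |P| = 20, |Q| = 24, |R| = 12.5.
|P∩Q| = 0 (no overlap).
|P∩R| = 0.1667.
|Q∩R| = 0.
|P∩Q∩R| = 0.
|P ∪ Q ∪ R| = 56.5 − 0.1667 + 0 = 56.33.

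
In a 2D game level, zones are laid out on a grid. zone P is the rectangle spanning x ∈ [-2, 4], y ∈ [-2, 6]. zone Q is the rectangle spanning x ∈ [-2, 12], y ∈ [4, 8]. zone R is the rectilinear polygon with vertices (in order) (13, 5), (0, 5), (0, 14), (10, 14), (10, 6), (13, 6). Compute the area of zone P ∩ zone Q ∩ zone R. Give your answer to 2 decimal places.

4.00

The intersection is the polygon with vertices (4,5), (0,5), (0,6), (4,6).
By the shoelace formula its area is 4.00.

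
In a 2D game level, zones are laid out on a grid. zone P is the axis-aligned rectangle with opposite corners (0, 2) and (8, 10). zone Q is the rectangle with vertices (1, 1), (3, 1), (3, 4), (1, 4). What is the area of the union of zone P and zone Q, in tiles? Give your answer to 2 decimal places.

66.00

By inclusion–exclusion:
Individual areas: |zone P| = 64, |zone Q| = 6.
|zone P∩zone Q|: x∈[1,3], y∈[2,4] → 2·2 = 4.
|zone P ∪ zone Q| = 70 − 4 = 66.00.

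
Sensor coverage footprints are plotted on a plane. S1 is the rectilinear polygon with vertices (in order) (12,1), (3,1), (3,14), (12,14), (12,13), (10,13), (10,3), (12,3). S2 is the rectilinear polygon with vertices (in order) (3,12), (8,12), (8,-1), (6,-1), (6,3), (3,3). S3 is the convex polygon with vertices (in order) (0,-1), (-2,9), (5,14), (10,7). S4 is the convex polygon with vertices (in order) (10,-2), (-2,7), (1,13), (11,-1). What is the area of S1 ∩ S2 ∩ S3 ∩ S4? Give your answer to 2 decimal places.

15.96

The intersection is the polygon with vertices (3,10.2), (7,4.6), (5,3), (3.333,3), (3,3.25).
By the shoelace formula its area is 15.96.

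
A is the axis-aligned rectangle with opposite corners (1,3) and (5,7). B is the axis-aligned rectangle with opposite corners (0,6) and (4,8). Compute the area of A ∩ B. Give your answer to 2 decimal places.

|A∩B|: x∈[1,4], y∈[6,7] → 3·1 = 3.

3.00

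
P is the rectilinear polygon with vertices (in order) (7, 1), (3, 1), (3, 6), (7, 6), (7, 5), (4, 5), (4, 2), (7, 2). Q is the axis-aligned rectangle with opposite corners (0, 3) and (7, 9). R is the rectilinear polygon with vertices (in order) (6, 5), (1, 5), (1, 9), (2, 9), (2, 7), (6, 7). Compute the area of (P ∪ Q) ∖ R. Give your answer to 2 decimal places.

35.00

|P ∪ Q| = 47.
|(P ∪ Q) ∩ R| = 12.
|(P ∪ Q) ∖ R| = 47 − 12 = 35.00.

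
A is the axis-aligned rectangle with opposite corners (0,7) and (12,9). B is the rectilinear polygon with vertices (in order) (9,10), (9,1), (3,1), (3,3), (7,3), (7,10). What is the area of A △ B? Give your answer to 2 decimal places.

|A| = 24, |B| = 26, |A∩B| = 4.
|A △ B| = |A| + |B| − 2·|A∩B| = 24 + 26 − 8 = 42.00.

42.00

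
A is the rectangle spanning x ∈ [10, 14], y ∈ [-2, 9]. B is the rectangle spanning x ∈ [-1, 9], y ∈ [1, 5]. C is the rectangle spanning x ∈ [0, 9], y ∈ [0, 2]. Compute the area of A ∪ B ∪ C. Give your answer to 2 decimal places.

By inclusion–exclusion:
Individual areas: |A| = 44, |B| = 40, |C| = 18.
|A∩B| = 0 (no overlap).
|A∩C| = 0 (no overlap).
|B∩C|: x∈[0,9], y∈[1,2] → 9·1 = 9.
|A∩B∩C| = 0.
|A ∪ B ∪ C| = 102 − 9 + 0 = 93.00.

93.00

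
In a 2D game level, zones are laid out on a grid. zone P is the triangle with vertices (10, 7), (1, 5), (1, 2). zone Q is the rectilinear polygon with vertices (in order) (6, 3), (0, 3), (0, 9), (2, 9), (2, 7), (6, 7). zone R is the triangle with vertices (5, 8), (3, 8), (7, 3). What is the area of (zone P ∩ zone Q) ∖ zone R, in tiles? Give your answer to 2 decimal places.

|zone P ∩ zone Q| = 9.9333.
|(zone P ∩ zone Q) ∩ zone R| = 1.0306.
|(zone P ∩ zone Q) ∖ zone R| = 9.9333 − 1.0306 = 8.90.

8.90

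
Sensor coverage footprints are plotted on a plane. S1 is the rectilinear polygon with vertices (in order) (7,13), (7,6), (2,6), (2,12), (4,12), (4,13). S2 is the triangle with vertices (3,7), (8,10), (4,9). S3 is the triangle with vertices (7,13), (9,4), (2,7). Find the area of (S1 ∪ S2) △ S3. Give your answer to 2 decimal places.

|S1 ∪ S2| = 33.175.
|(S1 ∪ S2) ∩ S3| = 18.9921.
|(S1 ∪ S2) △ S3| = 33.175 + 28.5 − 37.9842 = 23.69.

23.69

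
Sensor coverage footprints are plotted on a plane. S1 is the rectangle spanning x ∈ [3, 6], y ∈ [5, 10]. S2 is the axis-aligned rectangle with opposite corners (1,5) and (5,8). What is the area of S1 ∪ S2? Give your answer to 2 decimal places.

21.00

By inclusion–exclusion:
Individual areas: |S1| = 15, |S2| = 12.
|S1∩S2|: x∈[3,5], y∈[5,8] → 2·3 = 6.
|S1 ∪ S2| = 27 − 6 = 21.00.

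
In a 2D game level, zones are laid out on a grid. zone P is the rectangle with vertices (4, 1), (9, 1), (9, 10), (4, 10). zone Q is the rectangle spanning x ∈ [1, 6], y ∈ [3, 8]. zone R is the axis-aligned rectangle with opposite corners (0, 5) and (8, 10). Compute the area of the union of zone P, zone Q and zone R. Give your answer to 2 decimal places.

By inclusion–exclusion:
Individual areas: |zone P| = 45, |zone Q| = 25, |zone R| = 40.
|zone P∩zone Q|: x∈[4,6], y∈[3,8] → 2·5 = 10.
|zone P∩zone R|: x∈[4,8], y∈[5,10] → 4·5 = 20.
|zone Q∩zone R|: x∈[1,6], y∈[5,8] → 5·3 = 15.
|zone P∩zone Q∩zone R| = 6.
|zone P ∪ zone Q ∪ zone R| = 110 − 45 + 6 = 71.00.

71.00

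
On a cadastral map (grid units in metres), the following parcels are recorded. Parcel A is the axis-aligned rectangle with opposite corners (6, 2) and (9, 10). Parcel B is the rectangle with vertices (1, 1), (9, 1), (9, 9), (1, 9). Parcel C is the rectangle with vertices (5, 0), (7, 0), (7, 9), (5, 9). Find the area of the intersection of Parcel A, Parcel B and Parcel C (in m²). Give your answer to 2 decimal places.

The intersection is the polygon with vertices (6,2), (6,9), (7,9), (7,2).
By the shoelace formula its area is 7.00.

7.00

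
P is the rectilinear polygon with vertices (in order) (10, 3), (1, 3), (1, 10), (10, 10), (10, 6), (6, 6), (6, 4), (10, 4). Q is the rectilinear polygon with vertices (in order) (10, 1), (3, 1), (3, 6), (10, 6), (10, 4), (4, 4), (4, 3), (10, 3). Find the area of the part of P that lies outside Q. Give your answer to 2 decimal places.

48.00

|P| = 55, |P∩Q| = 7.
|P ∖ Q| = |P| − |P∩Q| = 55 − 7 = 48.00.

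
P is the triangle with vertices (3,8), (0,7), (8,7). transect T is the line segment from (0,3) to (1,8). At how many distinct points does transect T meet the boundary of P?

2

The segment meets the boundary at (0.857,7.286), (0.8,7).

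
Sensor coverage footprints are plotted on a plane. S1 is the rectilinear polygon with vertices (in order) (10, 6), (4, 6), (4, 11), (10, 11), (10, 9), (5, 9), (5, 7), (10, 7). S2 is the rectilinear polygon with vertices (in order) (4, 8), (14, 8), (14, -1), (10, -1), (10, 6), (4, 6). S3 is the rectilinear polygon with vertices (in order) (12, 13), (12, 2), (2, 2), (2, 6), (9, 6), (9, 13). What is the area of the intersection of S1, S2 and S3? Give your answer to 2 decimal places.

1.00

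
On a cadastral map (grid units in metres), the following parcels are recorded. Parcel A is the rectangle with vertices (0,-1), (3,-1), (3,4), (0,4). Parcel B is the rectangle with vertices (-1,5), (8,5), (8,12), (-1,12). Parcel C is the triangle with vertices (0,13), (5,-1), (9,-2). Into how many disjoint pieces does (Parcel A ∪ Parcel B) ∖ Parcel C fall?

3

(Parcel A ∪ Parcel B) ∖ Parcel C splits into 3 disjoint pieces (area 15, area 37.1, area 18.25).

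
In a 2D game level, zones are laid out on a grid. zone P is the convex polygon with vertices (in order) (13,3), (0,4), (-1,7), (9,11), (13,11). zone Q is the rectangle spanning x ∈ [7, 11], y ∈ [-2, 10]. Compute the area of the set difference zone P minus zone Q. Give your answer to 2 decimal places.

|zone P| = 83, |zone P∩zone Q| = 26.7692.
|zone P ∖ zone Q| = |zone P| − |zone P∩zone Q| = 83 − 26.7692 = 56.23.

56.23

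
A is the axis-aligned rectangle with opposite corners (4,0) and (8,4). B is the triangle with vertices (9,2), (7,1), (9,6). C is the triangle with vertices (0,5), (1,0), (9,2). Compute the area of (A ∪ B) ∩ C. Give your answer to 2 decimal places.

7.29

The region (A ∪ B) ∩ C is the polygon with vertices (4,3.667), (9,2), (4,0.75).
By the shoelace formula its area is 7.29.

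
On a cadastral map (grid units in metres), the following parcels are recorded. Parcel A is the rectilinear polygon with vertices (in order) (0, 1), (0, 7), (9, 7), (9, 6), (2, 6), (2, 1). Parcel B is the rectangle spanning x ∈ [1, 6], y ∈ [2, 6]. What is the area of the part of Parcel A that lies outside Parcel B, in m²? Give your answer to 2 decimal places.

|Parcel A| = 19, |Parcel A∩Parcel B| = 4.
|Parcel A ∖ Parcel B| = |Parcel A| − |Parcel A∩Parcel B| = 19 − 4 = 15.00.

15.00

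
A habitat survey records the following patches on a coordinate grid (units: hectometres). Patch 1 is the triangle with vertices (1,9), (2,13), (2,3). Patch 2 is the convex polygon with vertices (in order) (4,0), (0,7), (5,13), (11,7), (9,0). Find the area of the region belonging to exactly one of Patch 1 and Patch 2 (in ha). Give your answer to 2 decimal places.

88.37

|Patch 1| = 5, |Patch 2| = 89, |Patch 1∩Patch 2| = 2.815.
|Patch 1 △ Patch 2| = |Patch 1| + |Patch 2| − 2·|Patch 1∩Patch 2| = 5 + 89 − 5.6301 = 88.37.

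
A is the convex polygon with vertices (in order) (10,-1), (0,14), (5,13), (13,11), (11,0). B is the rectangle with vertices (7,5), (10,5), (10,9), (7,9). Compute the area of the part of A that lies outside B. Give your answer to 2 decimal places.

76.00

|A| = 88, |A∩B| = 12.
|A ∖ B| = |A| − |A∩B| = 88 − 12 = 76.00.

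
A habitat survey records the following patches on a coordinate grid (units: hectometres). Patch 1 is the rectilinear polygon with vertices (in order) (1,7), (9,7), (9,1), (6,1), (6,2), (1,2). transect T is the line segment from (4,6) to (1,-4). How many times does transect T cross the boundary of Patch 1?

The segment meets the boundary at (2.8,2).

1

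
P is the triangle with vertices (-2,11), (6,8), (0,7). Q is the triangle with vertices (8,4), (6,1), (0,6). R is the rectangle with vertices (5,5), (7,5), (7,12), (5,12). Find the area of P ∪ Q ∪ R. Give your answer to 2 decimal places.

40.73

By inclusion–exclusion:
Individual areas: |P| = 13, |Q| = 14, |R| = 14.
|P∩Q| = 0.
|P∩R| = 0.2708.
|Q∩R| = 0.
|P∩Q∩R| = 0.
|P ∪ Q ∪ R| = 41 − 0.2708 + 0 = 40.73.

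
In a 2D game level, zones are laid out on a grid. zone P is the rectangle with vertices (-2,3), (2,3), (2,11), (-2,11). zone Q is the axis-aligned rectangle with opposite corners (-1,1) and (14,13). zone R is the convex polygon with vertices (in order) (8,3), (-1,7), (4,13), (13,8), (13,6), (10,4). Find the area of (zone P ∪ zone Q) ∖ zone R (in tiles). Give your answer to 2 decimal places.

|zone P ∪ zone Q| = 188.
|(zone P ∪ zone Q) ∩ zone R| = 77.5.
|(zone P ∪ zone Q) ∖ zone R| = 188 − 77.5 = 110.50.

110.50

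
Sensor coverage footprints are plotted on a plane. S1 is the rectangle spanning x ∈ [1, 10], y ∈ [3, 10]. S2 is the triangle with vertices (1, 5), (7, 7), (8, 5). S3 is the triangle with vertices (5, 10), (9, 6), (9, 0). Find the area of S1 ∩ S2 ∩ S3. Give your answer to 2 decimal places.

The intersection is the polygon with vertices (8,5), (7,5), (6.294,6.765), (7,7).
By the shoelace formula its area is 1.71.

1.71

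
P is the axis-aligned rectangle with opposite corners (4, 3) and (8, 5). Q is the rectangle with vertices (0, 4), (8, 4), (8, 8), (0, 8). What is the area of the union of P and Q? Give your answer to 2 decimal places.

By inclusion–exclusion:
Individual areas: |P| = 8, |Q| = 32.
|P∩Q|: x∈[4,8], y∈[4,5] → 4·1 = 4.
|P ∪ Q| = 40 − 4 = 36.00.

36.00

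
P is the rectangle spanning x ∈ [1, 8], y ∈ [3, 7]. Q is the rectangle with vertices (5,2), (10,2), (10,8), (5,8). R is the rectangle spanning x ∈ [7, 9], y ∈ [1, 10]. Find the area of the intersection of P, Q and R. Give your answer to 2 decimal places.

The intersection is the polygon with vertices (8,3), (7,3), (7,7), (8,7).
By the shoelace formula its area is 4.00.

4.00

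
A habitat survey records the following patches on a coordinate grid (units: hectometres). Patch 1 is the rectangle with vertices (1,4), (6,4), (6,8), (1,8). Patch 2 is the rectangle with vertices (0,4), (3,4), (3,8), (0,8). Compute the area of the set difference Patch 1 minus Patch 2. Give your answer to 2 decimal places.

|Patch 1∩Patch 2|: x∈[1,3], y∈[4,8] → 2·4 = 8.
|Patch 1| = 20.
|Patch 1 ∖ Patch 2| = |Patch 1| − |Patch 1∩Patch 2| = 20 − 8 = 12.00.

12.00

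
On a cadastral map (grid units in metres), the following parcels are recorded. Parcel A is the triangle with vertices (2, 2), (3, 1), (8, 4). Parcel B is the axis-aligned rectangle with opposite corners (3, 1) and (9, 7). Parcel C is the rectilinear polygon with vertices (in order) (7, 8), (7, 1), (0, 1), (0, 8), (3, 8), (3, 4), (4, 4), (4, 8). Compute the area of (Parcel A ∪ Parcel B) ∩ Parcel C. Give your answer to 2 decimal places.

|Parcel A ∪ Parcel B| = 36.6667.
|(Parcel A ∪ Parcel B) ∩ Parcel C| = 21.67.

21.67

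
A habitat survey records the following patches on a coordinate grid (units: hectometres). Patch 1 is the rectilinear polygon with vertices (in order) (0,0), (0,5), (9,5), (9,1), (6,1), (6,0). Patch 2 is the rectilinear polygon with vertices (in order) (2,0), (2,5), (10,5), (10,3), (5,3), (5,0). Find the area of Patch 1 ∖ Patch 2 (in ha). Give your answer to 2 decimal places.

19.00

|Patch 1| = 42, |Patch 1∩Patch 2| = 23.
|Patch 1 ∖ Patch 2| = |Patch 1| − |Patch 1∩Patch 2| = 42 − 23 = 19.00.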